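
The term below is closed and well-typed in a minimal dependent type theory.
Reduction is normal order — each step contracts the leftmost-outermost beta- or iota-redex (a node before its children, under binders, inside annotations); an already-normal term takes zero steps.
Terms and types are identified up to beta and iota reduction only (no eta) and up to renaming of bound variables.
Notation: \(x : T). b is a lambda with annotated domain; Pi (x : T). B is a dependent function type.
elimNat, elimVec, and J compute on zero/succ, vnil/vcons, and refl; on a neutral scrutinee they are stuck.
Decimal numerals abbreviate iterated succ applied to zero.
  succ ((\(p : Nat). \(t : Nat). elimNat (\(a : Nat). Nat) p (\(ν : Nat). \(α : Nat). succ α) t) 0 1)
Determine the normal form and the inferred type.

normal form:
  2
inferred type:
  Nat


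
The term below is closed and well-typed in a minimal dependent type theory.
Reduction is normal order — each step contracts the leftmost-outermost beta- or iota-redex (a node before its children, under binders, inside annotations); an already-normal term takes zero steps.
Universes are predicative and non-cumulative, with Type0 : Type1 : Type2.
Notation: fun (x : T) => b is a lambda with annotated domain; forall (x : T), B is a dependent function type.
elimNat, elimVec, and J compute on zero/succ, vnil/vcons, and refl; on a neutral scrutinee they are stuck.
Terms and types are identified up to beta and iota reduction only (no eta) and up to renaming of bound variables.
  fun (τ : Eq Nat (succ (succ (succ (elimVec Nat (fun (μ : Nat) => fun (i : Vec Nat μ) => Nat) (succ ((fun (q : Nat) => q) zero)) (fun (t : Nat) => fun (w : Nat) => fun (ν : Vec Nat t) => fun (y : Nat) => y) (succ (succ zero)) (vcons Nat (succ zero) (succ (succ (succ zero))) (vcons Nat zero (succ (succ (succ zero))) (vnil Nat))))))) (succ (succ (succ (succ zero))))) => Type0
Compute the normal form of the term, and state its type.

resulting normal form:
  fun (τ : Eq Nat (succ (succ (succ (succ zero)))) (succ (succ (succ (succ zero))))) => Type0
inferred type:
  forall (τ : Eq Nat (succ (succ (succ (succ zero)))) (succ (succ (succ (succ zero))))), Type1
observation: contracting an elimVec iota-redex first, the term normalizes in 12 steps.


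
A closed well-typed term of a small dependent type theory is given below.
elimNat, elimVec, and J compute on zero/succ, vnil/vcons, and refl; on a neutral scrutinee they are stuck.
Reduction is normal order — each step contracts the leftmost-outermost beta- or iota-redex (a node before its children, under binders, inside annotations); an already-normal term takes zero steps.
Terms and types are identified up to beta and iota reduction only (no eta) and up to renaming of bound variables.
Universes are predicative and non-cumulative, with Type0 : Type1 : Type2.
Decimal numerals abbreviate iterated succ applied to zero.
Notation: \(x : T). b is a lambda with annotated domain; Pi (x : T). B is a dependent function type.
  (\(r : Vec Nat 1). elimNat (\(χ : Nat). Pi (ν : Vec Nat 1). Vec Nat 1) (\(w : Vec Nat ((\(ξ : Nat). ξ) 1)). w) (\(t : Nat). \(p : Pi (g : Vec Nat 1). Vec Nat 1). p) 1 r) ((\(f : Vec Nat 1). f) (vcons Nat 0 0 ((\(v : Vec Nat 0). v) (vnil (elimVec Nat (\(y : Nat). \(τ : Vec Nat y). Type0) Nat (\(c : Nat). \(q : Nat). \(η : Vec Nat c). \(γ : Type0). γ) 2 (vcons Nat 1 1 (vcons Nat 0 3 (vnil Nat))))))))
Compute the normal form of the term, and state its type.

normal form:
  vcons Nat 0 0 (vnil Nat)
inferred type:
  Vec Nat 1
observation: contracting a beta-redex first, the term normalizes in 19 steps.


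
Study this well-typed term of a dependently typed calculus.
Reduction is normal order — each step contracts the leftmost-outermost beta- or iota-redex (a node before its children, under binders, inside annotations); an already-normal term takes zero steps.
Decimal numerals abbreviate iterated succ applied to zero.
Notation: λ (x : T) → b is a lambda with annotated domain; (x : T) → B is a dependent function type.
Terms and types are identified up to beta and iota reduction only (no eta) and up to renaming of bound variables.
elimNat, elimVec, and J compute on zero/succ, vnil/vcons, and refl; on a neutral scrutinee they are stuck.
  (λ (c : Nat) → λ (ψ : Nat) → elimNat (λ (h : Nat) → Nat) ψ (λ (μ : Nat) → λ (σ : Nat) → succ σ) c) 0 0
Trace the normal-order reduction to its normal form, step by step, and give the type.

normal-order reduction:
  (λ (c : Nat) → λ (ψ : Nat) → elimNat (λ (h : Nat) → Nat) ψ (λ (μ : Nat) → λ (σ : Nat) → succ σ) c) 0 0
  ~> (λ (c : Nat) → elimNat (λ (ψ : Nat) → Nat) c (λ (h : Nat) → λ (μ : Nat) → succ μ) 0) 0
  ~> elimNat (λ (c : Nat) → Nat) 0 (λ (ψ : Nat) → λ (h : Nat) → succ h) 0
  ~> 0
inferred type:
  Nat


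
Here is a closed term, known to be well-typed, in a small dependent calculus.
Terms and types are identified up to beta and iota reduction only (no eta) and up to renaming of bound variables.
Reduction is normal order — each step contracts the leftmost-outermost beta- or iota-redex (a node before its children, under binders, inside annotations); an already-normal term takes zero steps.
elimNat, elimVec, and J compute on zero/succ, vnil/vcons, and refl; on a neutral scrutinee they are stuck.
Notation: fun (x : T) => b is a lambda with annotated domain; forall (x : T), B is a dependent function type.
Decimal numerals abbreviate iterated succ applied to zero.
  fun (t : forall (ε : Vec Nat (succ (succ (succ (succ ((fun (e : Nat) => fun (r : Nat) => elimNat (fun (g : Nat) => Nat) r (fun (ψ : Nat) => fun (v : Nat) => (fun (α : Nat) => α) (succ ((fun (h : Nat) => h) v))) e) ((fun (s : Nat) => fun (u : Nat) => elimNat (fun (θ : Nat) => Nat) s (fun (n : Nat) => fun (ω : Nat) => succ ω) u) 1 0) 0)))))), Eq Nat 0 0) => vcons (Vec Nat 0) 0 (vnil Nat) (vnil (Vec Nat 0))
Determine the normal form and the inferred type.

reduced normal form:
  fun (t : forall (ε : Vec Nat 5), Eq Nat 0 0) => vcons (Vec Nat 0) 0 (vnil Nat) (vnil (Vec Nat 0))
type:
  forall (t : forall (ε : Vec Nat 5), Eq Nat 0 0), Vec (Vec Nat 0) 1


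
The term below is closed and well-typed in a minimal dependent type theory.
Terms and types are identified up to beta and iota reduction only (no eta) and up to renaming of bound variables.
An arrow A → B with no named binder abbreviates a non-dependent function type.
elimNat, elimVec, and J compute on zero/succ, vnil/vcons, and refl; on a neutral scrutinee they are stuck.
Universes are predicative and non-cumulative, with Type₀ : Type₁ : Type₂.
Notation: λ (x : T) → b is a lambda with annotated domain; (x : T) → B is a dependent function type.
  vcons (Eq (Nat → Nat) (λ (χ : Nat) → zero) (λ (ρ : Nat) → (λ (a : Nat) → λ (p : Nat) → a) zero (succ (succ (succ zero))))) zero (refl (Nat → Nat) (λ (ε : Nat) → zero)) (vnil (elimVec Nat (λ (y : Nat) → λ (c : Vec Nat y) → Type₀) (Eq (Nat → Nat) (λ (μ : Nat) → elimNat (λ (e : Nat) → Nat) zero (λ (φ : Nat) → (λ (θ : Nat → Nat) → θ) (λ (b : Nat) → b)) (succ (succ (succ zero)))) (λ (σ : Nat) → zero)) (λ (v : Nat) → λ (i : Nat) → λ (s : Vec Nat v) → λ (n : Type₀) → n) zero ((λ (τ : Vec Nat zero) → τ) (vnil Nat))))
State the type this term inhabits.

type:
  Vec (Eq (Nat → Nat) (λ (χ : Nat) → zero) (λ (ρ : Nat) → zero)) (succ zero)


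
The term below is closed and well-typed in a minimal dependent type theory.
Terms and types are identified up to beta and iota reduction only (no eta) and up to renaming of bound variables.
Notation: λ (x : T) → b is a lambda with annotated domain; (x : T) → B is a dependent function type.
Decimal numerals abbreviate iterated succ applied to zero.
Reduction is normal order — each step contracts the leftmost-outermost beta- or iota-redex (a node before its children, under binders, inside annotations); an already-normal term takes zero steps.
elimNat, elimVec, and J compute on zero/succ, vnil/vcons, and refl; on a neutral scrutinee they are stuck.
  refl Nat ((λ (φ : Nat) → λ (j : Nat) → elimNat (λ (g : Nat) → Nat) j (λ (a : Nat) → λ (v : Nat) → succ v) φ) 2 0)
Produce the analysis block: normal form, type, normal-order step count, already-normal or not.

resulting normal form:
  refl Nat 2
the term's type:
  Eq Nat 2 2
normal-order step count: 9
started in normal form: no
first redex: a beta-redex


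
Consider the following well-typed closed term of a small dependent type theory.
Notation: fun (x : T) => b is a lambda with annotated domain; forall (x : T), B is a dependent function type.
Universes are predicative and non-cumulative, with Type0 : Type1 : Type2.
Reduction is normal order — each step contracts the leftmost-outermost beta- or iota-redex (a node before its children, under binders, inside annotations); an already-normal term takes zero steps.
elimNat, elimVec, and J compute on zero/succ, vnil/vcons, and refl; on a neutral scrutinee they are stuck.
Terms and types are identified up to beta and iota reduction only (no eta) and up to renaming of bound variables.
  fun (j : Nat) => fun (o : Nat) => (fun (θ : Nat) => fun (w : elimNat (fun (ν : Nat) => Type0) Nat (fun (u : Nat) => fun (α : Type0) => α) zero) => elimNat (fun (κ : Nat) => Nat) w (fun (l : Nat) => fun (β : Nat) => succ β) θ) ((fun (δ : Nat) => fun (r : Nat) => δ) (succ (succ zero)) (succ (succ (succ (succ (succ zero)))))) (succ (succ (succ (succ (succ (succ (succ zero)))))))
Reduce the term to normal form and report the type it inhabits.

resulting normal form:
  fun (j : Nat) => fun (o : Nat) => succ (succ (succ (succ (succ (succ (succ (succ (succ zero))))))))
the term's type:
  forall (j : Nat), forall (o : Nat), Nat


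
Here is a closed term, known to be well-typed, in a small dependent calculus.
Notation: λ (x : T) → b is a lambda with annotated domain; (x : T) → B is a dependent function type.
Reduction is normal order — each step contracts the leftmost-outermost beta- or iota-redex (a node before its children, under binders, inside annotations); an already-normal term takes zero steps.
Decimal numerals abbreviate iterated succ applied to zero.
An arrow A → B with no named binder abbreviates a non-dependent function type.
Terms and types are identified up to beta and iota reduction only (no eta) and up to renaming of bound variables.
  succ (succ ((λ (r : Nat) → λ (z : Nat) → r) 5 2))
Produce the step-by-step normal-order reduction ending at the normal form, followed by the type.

normal-order reduction:
  succ (succ ((λ (r : Nat) → λ (z : Nat) → r) 5 2))
  ~> succ (succ ((λ (r : Nat) → 5) 2))
  ~> 7
the term's type:
  Nat


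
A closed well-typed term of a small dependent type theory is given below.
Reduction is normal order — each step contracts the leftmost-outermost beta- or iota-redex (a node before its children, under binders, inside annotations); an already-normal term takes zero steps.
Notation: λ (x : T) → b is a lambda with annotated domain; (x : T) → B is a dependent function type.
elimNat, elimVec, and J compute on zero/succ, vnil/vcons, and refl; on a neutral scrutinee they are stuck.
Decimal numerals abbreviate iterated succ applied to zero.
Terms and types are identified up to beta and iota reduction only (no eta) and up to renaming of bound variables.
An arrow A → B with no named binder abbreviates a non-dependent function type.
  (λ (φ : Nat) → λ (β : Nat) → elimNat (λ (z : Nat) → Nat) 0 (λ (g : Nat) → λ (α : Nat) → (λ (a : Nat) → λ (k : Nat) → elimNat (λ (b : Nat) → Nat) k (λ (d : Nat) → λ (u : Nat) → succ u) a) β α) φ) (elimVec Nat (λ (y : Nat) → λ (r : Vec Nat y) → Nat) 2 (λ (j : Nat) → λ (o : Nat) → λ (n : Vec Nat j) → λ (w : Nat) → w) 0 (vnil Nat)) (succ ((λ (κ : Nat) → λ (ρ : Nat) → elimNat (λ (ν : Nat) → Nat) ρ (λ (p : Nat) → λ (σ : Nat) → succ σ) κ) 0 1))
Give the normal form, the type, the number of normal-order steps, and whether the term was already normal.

reduced normal form:
  4
inferred type:
  Nat
reduction steps (normal order): 22
started in normal form: no
first redex: a beta-redex


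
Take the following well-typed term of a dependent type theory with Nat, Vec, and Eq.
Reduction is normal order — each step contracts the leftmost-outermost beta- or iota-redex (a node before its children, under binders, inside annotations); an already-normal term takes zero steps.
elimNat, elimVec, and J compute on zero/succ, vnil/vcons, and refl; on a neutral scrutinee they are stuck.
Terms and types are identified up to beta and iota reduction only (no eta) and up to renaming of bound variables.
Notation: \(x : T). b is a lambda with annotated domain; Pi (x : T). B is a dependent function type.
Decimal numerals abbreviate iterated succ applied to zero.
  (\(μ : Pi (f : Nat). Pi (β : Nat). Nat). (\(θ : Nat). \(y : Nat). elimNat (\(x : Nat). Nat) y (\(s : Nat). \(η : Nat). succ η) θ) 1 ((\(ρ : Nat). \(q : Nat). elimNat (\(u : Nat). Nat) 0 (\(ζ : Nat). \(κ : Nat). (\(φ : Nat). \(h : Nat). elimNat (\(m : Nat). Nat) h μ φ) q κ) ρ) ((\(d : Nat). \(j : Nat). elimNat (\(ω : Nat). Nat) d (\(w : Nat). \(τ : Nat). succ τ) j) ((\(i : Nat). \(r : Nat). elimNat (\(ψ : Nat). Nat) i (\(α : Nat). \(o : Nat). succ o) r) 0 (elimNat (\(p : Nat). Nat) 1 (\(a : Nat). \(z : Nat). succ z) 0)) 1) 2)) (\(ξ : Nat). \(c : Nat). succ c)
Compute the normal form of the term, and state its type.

resulting normal form:
  5
inferred type:
  Nat
observation: 38 normal-order steps normalize the term, beginning with a beta-redex.


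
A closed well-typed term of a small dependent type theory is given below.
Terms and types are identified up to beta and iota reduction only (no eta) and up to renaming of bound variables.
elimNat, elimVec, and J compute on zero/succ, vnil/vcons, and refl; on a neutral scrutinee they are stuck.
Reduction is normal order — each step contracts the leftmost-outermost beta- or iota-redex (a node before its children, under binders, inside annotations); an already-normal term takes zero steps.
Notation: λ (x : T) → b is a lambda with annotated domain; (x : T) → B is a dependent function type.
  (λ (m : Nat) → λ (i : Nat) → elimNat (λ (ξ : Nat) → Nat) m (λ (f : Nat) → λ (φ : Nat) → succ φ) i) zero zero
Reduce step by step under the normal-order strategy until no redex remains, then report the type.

reduction (normal order):
  (λ (m : Nat) → λ (i : Nat) → elimNat (λ (ξ : Nat) → Nat) m (λ (f : Nat) → λ (φ : Nat) → succ φ) i) zero zero
  ~> (λ (m : Nat) → elimNat (λ (i : Nat) → Nat) zero (λ (ξ : Nat) → λ (f : Nat) → succ f) m) zero
  ~> elimNat (λ (m : Nat) → Nat) zero (λ (i : Nat) → λ (ξ : Nat) → succ ξ) zero
  ~> zero
inferred type:
  Nat


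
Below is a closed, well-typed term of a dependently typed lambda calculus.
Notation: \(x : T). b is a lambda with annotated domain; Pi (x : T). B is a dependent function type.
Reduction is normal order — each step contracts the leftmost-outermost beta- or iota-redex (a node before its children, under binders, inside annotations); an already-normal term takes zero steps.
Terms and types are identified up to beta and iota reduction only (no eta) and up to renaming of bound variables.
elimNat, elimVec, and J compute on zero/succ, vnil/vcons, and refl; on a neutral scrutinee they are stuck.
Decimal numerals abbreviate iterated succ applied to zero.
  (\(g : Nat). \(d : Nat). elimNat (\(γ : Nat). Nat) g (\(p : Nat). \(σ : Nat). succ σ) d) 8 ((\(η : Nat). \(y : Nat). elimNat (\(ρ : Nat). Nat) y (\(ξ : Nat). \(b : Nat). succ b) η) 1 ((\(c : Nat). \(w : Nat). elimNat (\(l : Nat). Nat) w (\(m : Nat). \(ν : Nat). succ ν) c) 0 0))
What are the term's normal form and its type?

reduced normal form:
  9
the term's type:
  Nat
observation: reduction starts at a beta-redex, and 15 normal-order steps reach the normal form.


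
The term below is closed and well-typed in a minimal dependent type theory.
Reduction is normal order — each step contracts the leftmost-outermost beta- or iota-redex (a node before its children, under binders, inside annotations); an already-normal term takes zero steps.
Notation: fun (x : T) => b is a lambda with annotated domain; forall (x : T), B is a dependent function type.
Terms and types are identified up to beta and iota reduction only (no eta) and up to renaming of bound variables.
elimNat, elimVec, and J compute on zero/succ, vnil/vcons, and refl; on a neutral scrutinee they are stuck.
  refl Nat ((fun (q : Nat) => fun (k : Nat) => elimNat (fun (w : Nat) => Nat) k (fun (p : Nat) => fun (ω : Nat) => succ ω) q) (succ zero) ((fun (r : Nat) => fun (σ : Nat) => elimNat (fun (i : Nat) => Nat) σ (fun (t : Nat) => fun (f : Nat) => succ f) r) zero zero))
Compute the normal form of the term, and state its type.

reduced normal form:
  refl Nat (succ zero)
the term's type:
  Eq Nat (succ zero) (succ zero)


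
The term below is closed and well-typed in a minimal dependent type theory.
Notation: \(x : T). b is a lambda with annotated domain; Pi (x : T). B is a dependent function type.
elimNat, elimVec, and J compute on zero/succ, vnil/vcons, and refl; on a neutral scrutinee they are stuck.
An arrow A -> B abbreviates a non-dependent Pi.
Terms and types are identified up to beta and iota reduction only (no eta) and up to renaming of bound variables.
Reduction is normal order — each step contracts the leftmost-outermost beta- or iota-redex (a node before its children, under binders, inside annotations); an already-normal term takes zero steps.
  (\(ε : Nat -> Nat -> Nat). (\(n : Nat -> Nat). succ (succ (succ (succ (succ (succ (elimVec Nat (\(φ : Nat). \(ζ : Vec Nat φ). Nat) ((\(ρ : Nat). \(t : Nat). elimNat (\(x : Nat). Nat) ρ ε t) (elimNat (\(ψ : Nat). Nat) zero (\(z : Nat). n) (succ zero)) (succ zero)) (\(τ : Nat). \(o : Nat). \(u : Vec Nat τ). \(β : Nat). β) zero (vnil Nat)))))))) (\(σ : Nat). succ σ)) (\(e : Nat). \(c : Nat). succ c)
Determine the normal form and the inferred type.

normal form:
  succ (succ (succ (succ (succ (succ (succ (succ zero)))))))
type:
  Nat


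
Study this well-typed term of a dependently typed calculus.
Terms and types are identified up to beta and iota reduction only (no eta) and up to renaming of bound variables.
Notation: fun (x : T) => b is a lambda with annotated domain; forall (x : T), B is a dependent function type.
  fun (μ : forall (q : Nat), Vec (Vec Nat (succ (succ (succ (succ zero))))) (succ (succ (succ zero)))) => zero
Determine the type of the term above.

inferred type:
  forall (μ : forall (q : Nat), Vec (Vec Nat (succ (succ (succ (succ zero))))) (succ (succ (succ zero)))), Nat


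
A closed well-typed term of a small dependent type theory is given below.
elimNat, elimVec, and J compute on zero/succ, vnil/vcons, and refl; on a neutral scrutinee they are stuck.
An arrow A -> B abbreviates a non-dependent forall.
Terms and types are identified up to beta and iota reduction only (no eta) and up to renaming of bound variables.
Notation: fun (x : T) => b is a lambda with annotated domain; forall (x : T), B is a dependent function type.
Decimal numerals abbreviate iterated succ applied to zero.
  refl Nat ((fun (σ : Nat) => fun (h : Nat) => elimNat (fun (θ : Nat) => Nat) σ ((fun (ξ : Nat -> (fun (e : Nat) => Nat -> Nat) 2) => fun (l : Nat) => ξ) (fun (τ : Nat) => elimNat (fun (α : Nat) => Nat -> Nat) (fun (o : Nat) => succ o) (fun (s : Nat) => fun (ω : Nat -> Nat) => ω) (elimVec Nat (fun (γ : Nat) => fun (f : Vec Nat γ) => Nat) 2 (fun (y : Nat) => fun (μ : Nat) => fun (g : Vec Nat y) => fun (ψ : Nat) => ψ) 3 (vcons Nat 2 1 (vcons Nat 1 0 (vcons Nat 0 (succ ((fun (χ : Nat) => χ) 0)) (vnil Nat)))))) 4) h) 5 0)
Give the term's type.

the term's type:
  Eq Nat 5 5


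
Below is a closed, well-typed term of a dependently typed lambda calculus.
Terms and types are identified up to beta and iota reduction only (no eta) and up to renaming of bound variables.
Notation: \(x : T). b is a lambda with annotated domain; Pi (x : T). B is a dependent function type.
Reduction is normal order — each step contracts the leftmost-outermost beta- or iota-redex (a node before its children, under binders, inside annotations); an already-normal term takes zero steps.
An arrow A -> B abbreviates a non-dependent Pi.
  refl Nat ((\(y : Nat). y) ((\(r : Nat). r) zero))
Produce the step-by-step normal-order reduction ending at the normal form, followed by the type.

normal-order reduction sequence:
  refl Nat ((\(y : Nat). y) ((\(r : Nat). r) zero))
  ~> refl Nat ((\(y : Nat). y) zero)
  ~> refl Nat zero
inferred type:
  Eq Nat zero zero


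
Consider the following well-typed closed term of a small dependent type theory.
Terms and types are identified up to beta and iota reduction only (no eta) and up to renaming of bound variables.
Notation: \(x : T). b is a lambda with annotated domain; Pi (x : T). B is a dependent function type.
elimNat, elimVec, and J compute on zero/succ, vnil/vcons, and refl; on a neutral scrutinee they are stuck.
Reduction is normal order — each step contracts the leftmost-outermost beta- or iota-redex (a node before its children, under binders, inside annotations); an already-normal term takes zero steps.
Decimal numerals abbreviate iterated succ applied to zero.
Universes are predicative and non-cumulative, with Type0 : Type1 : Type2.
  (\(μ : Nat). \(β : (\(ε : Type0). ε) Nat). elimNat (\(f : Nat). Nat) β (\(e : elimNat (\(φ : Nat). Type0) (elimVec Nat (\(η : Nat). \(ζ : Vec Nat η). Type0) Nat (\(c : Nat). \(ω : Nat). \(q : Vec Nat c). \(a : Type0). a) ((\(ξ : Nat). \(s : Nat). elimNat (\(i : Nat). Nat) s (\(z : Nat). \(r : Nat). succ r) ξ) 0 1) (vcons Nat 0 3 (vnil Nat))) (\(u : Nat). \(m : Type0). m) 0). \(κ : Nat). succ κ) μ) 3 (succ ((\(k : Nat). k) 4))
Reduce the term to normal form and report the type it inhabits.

normal form:
  8
inferred type:
  Nat


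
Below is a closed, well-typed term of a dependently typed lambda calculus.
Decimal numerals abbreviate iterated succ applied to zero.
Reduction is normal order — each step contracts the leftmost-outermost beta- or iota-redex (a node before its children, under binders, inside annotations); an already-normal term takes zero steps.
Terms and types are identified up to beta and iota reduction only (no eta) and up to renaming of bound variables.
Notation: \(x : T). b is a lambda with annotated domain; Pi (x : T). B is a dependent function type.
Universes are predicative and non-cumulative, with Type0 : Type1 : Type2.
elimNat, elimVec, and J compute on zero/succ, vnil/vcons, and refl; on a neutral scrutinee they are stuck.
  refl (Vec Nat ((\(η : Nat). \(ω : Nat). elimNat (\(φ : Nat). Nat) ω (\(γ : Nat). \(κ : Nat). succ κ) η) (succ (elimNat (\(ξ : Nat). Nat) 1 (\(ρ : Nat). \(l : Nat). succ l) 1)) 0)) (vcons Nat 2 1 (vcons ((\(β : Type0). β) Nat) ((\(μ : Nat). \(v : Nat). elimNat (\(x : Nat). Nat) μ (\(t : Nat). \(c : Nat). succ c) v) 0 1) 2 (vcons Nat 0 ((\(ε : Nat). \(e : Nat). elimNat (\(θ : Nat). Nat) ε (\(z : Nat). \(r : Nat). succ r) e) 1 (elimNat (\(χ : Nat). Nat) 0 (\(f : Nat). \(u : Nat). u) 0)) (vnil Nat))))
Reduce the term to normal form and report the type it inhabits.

normal form:
  refl (Vec Nat 3) (vcons Nat 2 1 (vcons Nat 1 2 (vcons Nat 0 1 (vnil Nat))))
the term's type:
  Eq (Vec Nat 3) (vcons Nat 2 1 (vcons Nat 1 2 (vcons Nat 0 1 (vnil Nat)))) (vcons Nat 2 1 (vcons Nat 1 2 (vcons Nat 0 1 (vnil Nat))))


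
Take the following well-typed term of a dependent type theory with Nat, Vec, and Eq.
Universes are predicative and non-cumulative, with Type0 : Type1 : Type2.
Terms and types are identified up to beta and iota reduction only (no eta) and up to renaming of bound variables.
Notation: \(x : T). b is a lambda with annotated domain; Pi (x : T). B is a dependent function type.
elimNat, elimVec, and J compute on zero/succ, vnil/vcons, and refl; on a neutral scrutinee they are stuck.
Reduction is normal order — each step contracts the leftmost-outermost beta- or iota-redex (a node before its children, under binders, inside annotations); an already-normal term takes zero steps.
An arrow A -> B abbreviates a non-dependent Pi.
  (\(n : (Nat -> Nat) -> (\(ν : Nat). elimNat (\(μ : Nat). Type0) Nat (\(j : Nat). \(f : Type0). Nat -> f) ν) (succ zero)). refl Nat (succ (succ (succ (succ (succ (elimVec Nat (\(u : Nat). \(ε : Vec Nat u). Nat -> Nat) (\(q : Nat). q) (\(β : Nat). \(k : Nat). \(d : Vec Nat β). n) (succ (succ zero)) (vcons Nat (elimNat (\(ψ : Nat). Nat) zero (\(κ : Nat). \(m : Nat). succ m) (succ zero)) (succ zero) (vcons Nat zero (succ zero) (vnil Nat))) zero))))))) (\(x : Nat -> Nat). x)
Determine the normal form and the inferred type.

resulting normal form:
  refl Nat (succ (succ (succ (succ (succ zero)))))
type:
  Eq Nat (succ (succ (succ (succ (succ zero))))) (succ (succ (succ (succ (succ zero)))))
observation: normalization takes exactly 13 steps under the normal-order strategy.


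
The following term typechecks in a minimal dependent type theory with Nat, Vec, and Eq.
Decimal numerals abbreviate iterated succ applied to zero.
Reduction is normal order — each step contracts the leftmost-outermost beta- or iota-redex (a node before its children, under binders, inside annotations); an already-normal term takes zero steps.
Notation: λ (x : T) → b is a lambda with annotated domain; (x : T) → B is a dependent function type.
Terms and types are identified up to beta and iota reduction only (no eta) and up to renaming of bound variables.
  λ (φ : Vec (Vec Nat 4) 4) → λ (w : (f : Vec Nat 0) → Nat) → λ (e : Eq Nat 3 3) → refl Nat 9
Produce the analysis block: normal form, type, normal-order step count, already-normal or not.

normal form:
  λ (φ : Vec (Vec Nat 4) 4) → λ (w : (f : Vec Nat 0) → Nat) → λ (e : Eq Nat 3 3) → refl Nat 9
type:
  (φ : Vec (Vec Nat 4) 4) → (w : (f : Vec Nat 0) → Nat) → (e : Eq Nat 3 3) → Eq Nat 9 9
normal-order step count: 0
already normal: yes


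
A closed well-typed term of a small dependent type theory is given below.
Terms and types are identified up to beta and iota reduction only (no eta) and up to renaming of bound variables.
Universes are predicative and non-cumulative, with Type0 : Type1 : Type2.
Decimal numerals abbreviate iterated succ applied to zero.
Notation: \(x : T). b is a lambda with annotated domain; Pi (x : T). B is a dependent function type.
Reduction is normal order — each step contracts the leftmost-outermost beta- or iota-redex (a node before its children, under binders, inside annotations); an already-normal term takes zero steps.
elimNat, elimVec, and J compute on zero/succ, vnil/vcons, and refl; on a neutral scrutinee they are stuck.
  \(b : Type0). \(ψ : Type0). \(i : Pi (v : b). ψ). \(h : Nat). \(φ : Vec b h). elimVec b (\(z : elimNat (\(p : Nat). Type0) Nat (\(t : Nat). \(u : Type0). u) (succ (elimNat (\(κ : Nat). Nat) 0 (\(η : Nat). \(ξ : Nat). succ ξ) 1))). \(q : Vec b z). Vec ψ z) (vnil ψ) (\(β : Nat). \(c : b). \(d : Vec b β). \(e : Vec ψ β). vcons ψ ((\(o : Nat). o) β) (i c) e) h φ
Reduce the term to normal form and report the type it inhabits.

reduced normal form:
  \(b : Type0). \(ψ : Type0). \(i : Pi (v : b). ψ). \(h : Nat). \(φ : Vec b h). elimVec b (\(z : Nat). \(p : Vec b z). Vec ψ z) (vnil ψ) (\(t : Nat). \(u : b). \(κ : Vec b t). \(η : Vec ψ t). vcons ψ t (i u) η) h φ
the term's type:
  Pi (b : Type0). Pi (ψ : Type0). Pi (i : Pi (v : b). ψ). Pi (h : Nat). Pi (φ : Vec b h). Vec ψ h
observation: contracting an elimNat iota-redex first, the term normalizes in 12 steps.


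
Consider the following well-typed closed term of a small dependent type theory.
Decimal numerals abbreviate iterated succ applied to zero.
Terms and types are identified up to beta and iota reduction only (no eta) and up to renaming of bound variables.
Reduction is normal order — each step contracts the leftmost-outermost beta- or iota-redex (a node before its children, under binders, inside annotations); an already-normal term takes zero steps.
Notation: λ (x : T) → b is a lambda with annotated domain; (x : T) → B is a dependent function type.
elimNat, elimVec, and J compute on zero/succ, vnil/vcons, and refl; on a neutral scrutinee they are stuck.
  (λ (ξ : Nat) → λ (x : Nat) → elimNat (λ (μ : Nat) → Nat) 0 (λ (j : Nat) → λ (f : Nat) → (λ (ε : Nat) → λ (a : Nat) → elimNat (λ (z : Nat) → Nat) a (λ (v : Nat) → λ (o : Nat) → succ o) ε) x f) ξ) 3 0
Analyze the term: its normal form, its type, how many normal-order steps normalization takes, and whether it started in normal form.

reduced normal form:
  0
inferred type:
  Nat
normal-order step count: 21
term was already normal: no
first redex: a beta-redex


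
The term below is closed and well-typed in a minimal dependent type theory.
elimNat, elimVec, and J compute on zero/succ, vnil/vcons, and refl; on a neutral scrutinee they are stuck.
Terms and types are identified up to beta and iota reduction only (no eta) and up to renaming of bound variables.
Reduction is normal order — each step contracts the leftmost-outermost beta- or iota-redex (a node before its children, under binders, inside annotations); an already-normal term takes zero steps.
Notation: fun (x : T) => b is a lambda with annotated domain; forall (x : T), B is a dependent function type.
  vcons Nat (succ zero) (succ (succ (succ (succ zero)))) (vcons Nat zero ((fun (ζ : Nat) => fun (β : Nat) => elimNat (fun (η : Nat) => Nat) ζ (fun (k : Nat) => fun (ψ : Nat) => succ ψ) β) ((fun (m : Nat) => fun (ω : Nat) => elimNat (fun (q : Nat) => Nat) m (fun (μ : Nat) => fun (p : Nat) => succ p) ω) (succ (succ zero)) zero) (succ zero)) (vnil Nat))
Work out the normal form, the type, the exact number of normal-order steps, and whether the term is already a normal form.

normal form:
  vcons Nat (succ zero) (succ (succ (succ (succ zero)))) (vcons Nat zero (succ (succ (succ zero))) (vnil Nat))
type:
  Vec Nat (succ (succ zero))
steps to reach normal form (normal order): 9
term was already normal: no
first contracted redex: a beta-redex


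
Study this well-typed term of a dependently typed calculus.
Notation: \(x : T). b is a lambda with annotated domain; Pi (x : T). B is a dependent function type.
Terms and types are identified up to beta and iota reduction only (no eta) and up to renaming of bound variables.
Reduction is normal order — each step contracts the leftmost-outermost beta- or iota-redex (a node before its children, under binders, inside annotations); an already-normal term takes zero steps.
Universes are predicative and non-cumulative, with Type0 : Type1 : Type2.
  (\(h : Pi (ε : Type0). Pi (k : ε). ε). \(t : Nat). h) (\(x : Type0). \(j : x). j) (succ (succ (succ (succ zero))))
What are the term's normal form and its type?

resulting normal form:
  \(h : Type0). \(ε : h). ε
inferred type:
  Pi (h : Type0). Pi (ε : h). h


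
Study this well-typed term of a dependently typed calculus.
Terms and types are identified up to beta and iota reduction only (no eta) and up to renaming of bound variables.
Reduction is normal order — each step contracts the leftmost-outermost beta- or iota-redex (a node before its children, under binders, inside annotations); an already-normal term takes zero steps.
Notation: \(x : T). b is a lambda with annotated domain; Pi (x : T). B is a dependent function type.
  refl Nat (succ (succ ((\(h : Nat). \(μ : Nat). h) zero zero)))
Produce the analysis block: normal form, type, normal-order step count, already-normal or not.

normal form:
  refl Nat (succ (succ zero))
inferred type:
  Eq Nat (succ (succ zero)) (succ (succ zero))
normal-order step count: 2
already normal: no
first contracted redex: a beta-redex


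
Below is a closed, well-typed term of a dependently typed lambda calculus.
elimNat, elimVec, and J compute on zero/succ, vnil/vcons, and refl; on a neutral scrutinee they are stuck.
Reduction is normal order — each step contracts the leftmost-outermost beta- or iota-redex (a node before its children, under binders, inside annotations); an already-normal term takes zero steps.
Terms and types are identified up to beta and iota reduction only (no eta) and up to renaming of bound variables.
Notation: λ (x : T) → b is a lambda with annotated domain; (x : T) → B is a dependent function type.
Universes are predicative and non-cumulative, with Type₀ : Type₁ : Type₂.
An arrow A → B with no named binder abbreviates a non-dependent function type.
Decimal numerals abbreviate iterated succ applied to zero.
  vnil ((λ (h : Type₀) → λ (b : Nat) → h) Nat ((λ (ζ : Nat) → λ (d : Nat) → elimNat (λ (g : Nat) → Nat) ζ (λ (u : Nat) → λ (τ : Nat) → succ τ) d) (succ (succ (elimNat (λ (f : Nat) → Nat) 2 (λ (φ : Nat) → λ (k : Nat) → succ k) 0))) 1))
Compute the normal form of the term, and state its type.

reduced normal form:
  vnil Nat
inferred type:
  Vec Nat 0
observation: contracting a beta-redex first, the term normalizes in 2 steps.


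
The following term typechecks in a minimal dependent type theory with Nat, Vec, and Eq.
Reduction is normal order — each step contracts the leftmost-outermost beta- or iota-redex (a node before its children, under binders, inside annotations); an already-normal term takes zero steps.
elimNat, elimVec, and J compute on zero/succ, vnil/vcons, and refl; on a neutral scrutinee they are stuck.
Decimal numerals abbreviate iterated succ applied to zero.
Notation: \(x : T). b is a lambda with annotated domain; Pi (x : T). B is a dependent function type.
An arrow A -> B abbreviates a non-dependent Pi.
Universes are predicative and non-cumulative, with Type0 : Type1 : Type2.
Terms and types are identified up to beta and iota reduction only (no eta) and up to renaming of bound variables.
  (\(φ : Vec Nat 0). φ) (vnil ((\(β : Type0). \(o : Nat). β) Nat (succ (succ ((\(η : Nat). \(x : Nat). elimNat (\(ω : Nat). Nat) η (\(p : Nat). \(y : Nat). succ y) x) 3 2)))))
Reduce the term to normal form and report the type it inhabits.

normal form:
  vnil Nat
type:
  Vec Nat 0
observation: the leftmost-outermost redex is a beta-redex, and normalization takes 3 steps.


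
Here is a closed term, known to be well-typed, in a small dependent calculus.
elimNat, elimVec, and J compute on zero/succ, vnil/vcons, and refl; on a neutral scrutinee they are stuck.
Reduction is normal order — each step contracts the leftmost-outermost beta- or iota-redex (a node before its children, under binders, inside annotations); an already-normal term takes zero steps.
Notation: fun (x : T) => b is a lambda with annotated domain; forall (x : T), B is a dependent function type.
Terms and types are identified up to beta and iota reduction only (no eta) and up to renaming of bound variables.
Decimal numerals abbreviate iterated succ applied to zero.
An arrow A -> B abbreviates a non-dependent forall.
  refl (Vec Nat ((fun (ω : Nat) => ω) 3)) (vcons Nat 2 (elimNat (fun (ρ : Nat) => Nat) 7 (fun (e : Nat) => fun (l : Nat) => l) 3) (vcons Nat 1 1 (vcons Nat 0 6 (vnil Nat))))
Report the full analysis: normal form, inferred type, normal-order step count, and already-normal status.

normal form:
  refl (Vec Nat 3) (vcons Nat 2 7 (vcons Nat 1 1 (vcons Nat 0 6 (vnil Nat))))
inferred type:
  Eq (Vec Nat 3) (vcons Nat 2 7 (vcons Nat 1 1 (vcons Nat 0 6 (vnil Nat)))) (vcons Nat 2 7 (vcons Nat 1 1 (vcons Nat 0 6 (vnil Nat))))
steps to reach normal form (normal order): 11
term was already normal: no
first contracted redex: a beta-redex


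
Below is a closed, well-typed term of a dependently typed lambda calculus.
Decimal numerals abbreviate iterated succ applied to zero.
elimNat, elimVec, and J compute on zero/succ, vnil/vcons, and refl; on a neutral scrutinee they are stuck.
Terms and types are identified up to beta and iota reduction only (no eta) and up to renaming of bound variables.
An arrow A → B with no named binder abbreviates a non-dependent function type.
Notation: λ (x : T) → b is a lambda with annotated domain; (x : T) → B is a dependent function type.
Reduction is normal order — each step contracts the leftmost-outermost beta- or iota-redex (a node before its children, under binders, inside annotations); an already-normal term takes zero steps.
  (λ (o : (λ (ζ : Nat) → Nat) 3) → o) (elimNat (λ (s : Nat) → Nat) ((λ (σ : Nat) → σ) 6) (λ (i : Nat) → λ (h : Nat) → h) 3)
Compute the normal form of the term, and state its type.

reduced normal form:
  6
type:
  Nat
observation: 12 normal-order steps separate the term from its normal form.


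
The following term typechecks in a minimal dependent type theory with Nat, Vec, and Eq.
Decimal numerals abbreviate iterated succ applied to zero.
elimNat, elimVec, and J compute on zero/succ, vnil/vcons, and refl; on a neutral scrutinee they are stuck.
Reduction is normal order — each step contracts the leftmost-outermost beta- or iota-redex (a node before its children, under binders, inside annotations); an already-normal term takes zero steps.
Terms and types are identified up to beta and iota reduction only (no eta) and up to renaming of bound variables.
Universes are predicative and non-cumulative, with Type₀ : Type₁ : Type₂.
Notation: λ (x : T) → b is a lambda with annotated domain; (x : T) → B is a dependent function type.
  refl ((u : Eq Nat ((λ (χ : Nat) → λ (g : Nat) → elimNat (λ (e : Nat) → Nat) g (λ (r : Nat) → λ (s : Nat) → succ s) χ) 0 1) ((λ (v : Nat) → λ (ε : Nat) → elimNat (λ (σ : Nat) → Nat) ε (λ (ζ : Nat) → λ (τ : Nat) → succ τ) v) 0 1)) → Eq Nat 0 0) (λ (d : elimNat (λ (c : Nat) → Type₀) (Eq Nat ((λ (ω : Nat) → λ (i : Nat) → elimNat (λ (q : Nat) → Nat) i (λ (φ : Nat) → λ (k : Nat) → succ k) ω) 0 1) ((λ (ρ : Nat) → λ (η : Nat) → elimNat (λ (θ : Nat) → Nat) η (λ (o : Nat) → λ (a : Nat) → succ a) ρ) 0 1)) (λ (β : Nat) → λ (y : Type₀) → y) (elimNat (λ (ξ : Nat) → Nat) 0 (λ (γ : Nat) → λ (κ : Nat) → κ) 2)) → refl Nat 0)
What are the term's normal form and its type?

normal form:
  refl ((u : Eq Nat 1 1) → Eq Nat 0 0) (λ (χ : Eq Nat 1 1) → refl Nat 0)
the term's type:
  Eq ((u : Eq Nat 1 1) → Eq Nat 0 0) (λ (χ : Eq Nat 1 1) → refl Nat 0) (λ (g : Eq Nat 1 1) → refl Nat 0)
observation: 20 normal-order steps separate the term from its normal form.


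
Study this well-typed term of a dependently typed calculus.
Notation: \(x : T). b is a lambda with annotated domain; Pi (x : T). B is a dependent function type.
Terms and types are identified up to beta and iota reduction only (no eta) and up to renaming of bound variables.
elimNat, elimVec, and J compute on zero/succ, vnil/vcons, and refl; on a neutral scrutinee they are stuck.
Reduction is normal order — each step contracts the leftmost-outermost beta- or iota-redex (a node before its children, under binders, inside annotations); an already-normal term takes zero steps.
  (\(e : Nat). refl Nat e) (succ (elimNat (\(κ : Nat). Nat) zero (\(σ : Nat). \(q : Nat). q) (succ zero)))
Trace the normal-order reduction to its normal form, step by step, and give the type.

normal-order reduction sequence:
  (\(e : Nat). refl Nat e) (succ (elimNat (\(κ : Nat). Nat) zero (\(σ : Nat). \(q : Nat). q) (succ zero)))
  ~> refl Nat (succ (elimNat (\(e : Nat). Nat) zero (\(κ : Nat). \(σ : Nat). σ) (succ zero)))
  ~> refl Nat (succ ((\(e : Nat). \(κ : Nat). κ) zero (elimNat (\(σ : Nat). Nat) zero (\(q : Nat). \(r : Nat). r) zero)))
  ~> refl Nat (succ ((\(e : Nat). e) (elimNat (\(κ : Nat). Nat) zero (\(σ : Nat). \(q : Nat). q) zero)))
  ~> refl Nat (succ (elimNat (\(e : Nat). Nat) zero (\(κ : Nat). \(σ : Nat). σ) zero))
  ~> refl Nat (succ zero)
type:
  Eq Nat (succ zero) (succ zero)


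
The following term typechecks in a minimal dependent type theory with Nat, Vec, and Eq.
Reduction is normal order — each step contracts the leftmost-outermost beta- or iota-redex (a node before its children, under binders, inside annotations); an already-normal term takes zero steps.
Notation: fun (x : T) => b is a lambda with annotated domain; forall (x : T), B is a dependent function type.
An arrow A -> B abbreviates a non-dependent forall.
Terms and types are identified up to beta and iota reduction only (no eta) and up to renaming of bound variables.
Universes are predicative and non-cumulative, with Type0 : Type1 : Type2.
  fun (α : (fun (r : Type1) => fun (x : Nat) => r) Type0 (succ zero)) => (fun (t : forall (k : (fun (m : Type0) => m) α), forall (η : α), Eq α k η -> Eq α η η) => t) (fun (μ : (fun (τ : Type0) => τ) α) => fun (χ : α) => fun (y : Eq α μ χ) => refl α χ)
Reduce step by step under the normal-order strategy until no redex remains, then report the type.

normal-order reduction sequence:
  fun (α : (fun (r : Type1) => fun (x : Nat) => r) Type0 (succ zero)) => (fun (t : forall (k : (fun (m : Type0) => m) α), forall (η : α), Eq α k η -> Eq α η η) => t) (fun (μ : (fun (τ : Type0) => τ) α) => fun (χ : α) => fun (y : Eq α μ χ) => refl α χ)
  ~> fun (α : (fun (r : Nat) => Type0) (succ zero)) => (fun (x : forall (t : (fun (k : Type0) => k) α), forall (m : α), Eq α t m -> Eq α m m) => x) (fun (η : (fun (μ : Type0) => μ) α) => fun (τ : α) => fun (χ : Eq α η τ) => refl α τ)
  ~> fun (α : Type0) => (fun (r : forall (x : (fun (t : Type0) => t) α), forall (k : α), Eq α x k -> Eq α k k) => r) (fun (m : (fun (η : Type0) => η) α) => fun (μ : α) => fun (τ : Eq α m μ) => refl α μ)
  ~> fun (α : Type0) => fun (r : (fun (x : Type0) => x) α) => fun (t : α) => fun (k : Eq α r t) => refl α t
  ~> fun (α : Type0) => fun (r : α) => fun (x : α) => fun (t : Eq α r x) => refl α x
the term's type:
  forall (α : Type0), forall (r : α), forall (x : α), Eq α r x -> Eq α x x
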